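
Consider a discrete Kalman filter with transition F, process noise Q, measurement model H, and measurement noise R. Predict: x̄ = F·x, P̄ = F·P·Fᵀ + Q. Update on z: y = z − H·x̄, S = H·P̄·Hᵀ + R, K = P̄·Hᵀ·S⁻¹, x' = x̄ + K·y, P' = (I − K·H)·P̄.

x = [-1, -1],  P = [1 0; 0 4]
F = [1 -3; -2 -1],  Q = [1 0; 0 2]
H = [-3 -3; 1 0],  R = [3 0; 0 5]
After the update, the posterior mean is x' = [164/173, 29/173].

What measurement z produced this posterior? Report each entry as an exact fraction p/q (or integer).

z = [-3, 3]

x̄ = F·x = [2, 3]
P̄ = F·P·Fᵀ + Q = [38 10; 10 10]
S = H·P̄·Hᵀ + R = [615 -144; -144 43]
K = P̄·Hᵀ·S⁻¹ = [-240/1903 878/1903; -380/1903 -830/1903]
x' − x̄ = [-182/173, -490/173] = K·y
y = (KᵀK)⁻¹·Kᵀ·(x' − x̄) = [12, 1]
z = y + H·x̄ = [12, 1] + [-15, 2] = [-3, 3]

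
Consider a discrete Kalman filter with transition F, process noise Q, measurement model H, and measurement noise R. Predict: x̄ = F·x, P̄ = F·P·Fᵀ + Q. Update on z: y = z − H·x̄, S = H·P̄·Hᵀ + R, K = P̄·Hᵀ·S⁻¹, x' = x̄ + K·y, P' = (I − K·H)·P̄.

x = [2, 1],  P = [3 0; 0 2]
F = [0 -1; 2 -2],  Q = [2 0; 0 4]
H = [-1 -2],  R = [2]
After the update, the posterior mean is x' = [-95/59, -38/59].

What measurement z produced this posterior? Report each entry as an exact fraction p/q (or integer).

x̄ = F·x = [-1, 2]
P̄ = F·P·Fᵀ + Q = [4 4; 4 24]
S = H·P̄·Hᵀ + R = [118]
K = P̄·Hᵀ·S⁻¹ = [-6/59; -26/59]
x' − x̄ = [-36/59, -156/59] = K·y
y = (KᵀK)⁻¹·Kᵀ·(x' − x̄) = [6]
z = y + H·x̄ = [6] + [-3] = [3]

z = [3]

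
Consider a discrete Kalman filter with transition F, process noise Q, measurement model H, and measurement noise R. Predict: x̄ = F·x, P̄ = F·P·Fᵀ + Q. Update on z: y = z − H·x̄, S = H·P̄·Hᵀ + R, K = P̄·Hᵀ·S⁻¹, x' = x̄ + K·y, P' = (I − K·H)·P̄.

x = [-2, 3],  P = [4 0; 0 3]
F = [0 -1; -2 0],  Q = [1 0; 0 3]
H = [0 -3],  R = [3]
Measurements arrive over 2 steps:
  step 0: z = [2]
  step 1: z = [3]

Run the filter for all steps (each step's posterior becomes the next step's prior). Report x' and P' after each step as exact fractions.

step 0: x̄ = F·x = [-3, 4]
step 0: P̄ = F·P·Fᵀ + Q = [4 0; 0 19]
step 0: y = z − H·x̄ = [14]
step 0: S = H·P̄·Hᵀ + R = [174]
step 0: K = P̄·Hᵀ·S⁻¹ = [0; -19/58]
step 0: x' = x̄ + K·y = [-3, -17/29]
step 0: P' = (I − K·H)·P̄ = [4 0; 0 19/58]
step 1: x̄ = F·x = [17/29, 6]
step 1: P̄ = F·P·Fᵀ + Q = [77/58 0; 0 19]
step 1: y = z − H·x̄ = [21]
step 1: S = H·P̄·Hᵀ + R = [174]
step 1: K = P̄·Hᵀ·S⁻¹ = [0; -19/58]
step 1: x' = x̄ + K·y = [17/29, -51/58]
step 1: P' = (I − K·H)·P̄ = [77/58 0; 0 19/58]

step 0: x' = [-3, -17/29], P' = [4 0; 0 19/58]
step 1: x' = [17/29, -51/58], P' = [77/58 0; 0 19/58]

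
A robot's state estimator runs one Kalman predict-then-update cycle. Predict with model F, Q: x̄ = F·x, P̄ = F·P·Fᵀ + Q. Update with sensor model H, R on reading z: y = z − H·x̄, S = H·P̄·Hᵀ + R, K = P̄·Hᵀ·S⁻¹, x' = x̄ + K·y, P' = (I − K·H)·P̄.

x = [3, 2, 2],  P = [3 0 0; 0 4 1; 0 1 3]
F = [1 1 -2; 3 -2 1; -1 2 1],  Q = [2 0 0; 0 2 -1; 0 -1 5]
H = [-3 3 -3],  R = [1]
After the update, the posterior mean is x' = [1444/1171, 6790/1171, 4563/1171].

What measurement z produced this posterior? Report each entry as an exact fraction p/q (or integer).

x̄ = F·x = [1, 7, 3]
P̄ = F·P·Fᵀ + Q = [17 0 -4; 0 44 -23; -4 -23 31]
S = H·P̄·Hᵀ + R = [1171]
K = P̄·Hᵀ·S⁻¹ = [-39/1171; 201/1171; -150/1171]
x' − x̄ = [273/1171, -1407/1171, 1050/1171] = K·y
y = (KᵀK)⁻¹·Kᵀ·(x' − x̄) = [-7]
z = y + H·x̄ = [-7] + [9] = [2]

z = [2]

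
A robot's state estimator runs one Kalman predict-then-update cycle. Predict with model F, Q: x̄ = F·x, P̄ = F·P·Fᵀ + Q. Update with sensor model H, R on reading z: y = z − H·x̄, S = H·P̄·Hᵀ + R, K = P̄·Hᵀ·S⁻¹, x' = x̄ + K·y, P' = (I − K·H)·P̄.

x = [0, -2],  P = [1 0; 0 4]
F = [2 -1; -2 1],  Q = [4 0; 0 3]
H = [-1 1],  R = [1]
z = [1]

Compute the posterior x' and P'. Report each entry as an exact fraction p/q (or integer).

x̄ = F·x = [2, -2]
P̄ = F·P·Fᵀ + Q = [12 -8; -8 11]
y = z − H·x̄ = [5]
S = H·P̄·Hᵀ + R = [40]
K = P̄·Hᵀ·S⁻¹ = [-1/2; 19/40]
x' = x̄ + K·y = [-1/2, 3/8]
P' = (I − K·H)·P̄ = [2 3/2; 3/2 79/40]

x' = [-1/2, 3/8]
P' = [2 3/2; 3/2 79/40]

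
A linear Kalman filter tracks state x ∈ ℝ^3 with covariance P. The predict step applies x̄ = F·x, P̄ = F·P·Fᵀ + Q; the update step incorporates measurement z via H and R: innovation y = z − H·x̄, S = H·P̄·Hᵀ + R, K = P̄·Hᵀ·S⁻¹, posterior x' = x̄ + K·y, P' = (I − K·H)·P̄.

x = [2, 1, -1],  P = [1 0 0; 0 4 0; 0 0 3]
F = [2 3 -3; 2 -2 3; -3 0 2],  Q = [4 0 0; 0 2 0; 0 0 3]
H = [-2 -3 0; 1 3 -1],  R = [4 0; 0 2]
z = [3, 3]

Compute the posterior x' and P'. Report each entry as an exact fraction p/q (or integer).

x̄ = F·x = [10, -1, -8]
P̄ = F·P·Fᵀ + Q = [71 -47 -24; -47 49 12; -24 12 24]
y = z − H·x̄ = [20, -12]
S = H·P̄·Hᵀ + R = [165 -172; -172 232]
K = P̄·Hᵀ·S⁻¹ = [-1018/1087 -3881/4348; 355/1087 1351/2174; 90/1087 21/2174]
x' = x̄ + K·y = [2153/1087, -2093/1087, -7022/1087]
P' = (I − K·H)·P̄ = [63055/2174 -19661/1087 -25515/1087; -19661/1087 12634/1087 16890/1087; -25515/1087 16890/1087 25134/1087]

x' = [2153/1087, -2093/1087, -7022/1087]
P' = [63055/2174 -19661/1087 -25515/1087; -19661/1087 12634/1087 16890/1087; -25515/1087 16890/1087 25134/1087]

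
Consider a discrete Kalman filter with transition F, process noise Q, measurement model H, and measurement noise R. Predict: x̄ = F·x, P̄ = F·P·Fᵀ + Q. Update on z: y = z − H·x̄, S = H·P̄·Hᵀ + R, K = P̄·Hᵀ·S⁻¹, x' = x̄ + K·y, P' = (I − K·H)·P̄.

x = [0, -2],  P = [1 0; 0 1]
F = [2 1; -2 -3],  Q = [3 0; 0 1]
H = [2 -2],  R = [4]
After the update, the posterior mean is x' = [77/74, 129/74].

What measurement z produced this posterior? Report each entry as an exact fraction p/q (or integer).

z = [-1]

x̄ = F·x = [-2, 6]
P̄ = F·P·Fᵀ + Q = [8 -7; -7 14]
S = H·P̄·Hᵀ + R = [148]
K = P̄·Hᵀ·S⁻¹ = [15/74; -21/74]
x' − x̄ = [225/74, -315/74] = K·y
y = (KᵀK)⁻¹·Kᵀ·(x' − x̄) = [15]
z = y + H·x̄ = [15] + [-16] = [-1]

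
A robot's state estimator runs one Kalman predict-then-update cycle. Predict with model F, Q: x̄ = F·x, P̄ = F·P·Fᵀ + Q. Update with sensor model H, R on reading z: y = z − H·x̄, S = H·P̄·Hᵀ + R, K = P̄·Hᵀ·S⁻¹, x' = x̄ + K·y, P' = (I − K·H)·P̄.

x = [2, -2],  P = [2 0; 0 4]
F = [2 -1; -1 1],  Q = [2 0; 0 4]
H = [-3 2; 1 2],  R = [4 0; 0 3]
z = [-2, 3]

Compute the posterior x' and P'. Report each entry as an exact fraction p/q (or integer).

x' = [718/575, 412/575]
P' = [1148/2875 332/2875; 332/2875 1238/2875]

x̄ = F·x = [6, -4]
P̄ = F·P·Fᵀ + Q = [14 -8; -8 10]
y = z − H·x̄ = [24, 5]
S = H·P̄·Hᵀ + R = [266 30; 30 25]
K = P̄·Hᵀ·S⁻¹ = [-139/575 604/2875; 74/575 936/2875]
x' = x̄ + K·y = [718/575, 412/575]
P' = (I − K·H)·P̄ = [1148/2875 332/2875; 332/2875 1238/2875]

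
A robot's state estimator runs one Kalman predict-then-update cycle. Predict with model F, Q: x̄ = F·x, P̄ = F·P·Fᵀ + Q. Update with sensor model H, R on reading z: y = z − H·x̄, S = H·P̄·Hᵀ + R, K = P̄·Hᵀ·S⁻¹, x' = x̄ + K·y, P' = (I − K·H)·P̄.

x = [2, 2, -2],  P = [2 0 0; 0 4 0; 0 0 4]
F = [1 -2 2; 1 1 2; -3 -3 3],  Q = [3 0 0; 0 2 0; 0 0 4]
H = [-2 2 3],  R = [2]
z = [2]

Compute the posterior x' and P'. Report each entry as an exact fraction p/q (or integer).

x̄ = F·x = [-6, 0, -18]
P̄ = F·P·Fᵀ + Q = [37 10 42; 10 24 6; 42 6 94]
y = z − H·x̄ = [44]
S = H·P̄·Hᵀ + R = [580]
K = P̄·Hᵀ·S⁻¹ = [18/145; 23/290; 21/58]
x' = x̄ + K·y = [-78/145, 506/145, -60/29]
P' = (I − K·H)·P̄ = [4069/145 622/145 462/29; 622/145 2951/145 -309/29; 462/29 -309/29 521/29]

x' = [-78/145, 506/145, -60/29]
P' = [4069/145 622/145 462/29; 622/145 2951/145 -309/29; 462/29 -309/29 521/29]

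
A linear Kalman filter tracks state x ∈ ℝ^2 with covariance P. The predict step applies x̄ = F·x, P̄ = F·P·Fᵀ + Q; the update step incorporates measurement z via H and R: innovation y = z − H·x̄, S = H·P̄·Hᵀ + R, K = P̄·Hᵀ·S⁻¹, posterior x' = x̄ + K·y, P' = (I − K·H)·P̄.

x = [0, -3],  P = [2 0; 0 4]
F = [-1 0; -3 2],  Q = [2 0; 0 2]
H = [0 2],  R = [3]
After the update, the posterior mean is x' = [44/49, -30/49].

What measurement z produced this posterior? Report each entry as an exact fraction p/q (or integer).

z = [-1]

x̄ = F·x = [0, -6]
P̄ = F·P·Fᵀ + Q = [4 6; 6 36]
S = H·P̄·Hᵀ + R = [147]
K = P̄·Hᵀ·S⁻¹ = [4/49; 24/49]
x' − x̄ = [44/49, 264/49] = K·y
y = (KᵀK)⁻¹·Kᵀ·(x' − x̄) = [11]
z = y + H·x̄ = [11] + [-12] = [-1]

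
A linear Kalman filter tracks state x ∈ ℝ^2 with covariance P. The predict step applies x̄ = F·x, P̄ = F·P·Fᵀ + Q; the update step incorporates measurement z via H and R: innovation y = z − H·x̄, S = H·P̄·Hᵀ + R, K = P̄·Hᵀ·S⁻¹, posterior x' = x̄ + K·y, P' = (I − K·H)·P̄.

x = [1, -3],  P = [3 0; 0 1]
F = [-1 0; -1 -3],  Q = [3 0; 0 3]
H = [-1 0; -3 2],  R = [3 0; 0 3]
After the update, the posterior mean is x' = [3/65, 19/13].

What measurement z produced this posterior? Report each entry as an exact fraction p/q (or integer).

x̄ = F·x = [-1, 8]
P̄ = F·P·Fᵀ + Q = [6 3; 3 15]
S = H·P̄·Hᵀ + R = [9 12; 12 81]
K = P̄·Hᵀ·S⁻¹ = [-38/65 -4/65; -11/13 5/13]
x' − x̄ = [68/65, -85/13] = K·y
y = (KᵀK)⁻¹·Kᵀ·(x' − x̄) = [0, -17]
z = y + H·x̄ = [0, -17] + [1, 19] = [1, 2]

z = [1, 2]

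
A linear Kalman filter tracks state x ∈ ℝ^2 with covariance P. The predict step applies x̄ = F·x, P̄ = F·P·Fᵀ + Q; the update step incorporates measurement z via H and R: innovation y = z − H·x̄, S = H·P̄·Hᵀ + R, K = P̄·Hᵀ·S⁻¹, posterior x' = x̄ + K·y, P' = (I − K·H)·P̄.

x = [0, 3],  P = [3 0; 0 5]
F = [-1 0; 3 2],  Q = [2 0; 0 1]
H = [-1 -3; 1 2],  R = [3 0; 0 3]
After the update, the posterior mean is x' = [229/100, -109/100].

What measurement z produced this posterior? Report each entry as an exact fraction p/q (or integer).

x̄ = F·x = [0, 6]
P̄ = F·P·Fᵀ + Q = [5 -9; -9 48]
S = H·P̄·Hᵀ + R = [386 -248; -248 164]
K = P̄·Hᵀ·S⁻¹ = [16/75 73/300; -47/150 17/300]
x' − x̄ = [229/100, -709/100] = K·y
y = (KᵀK)⁻¹·Kᵀ·(x' − x̄) = [21, -9]
z = y + H·x̄ = [21, -9] + [-18, 12] = [3, 3]

z = [3, 3]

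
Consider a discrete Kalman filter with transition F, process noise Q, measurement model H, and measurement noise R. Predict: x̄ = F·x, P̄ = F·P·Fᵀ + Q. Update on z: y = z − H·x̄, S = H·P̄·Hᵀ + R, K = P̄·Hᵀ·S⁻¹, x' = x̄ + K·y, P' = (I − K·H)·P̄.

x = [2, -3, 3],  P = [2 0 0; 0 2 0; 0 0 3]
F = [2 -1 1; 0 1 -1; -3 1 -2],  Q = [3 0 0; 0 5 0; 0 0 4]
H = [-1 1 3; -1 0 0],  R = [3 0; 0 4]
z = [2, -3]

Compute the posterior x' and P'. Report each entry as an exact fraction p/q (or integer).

x̄ = F·x = [10, -6, -15]
P̄ = F·P·Fᵀ + Q = [16 -5 -20; -5 10 8; -20 8 36]
y = z − H·x̄ = [63, 7]
S = H·P̄·Hᵀ + R = [531 81; 81 20]
K = P̄·Hᵀ·S⁻¹ = [-36/451 -215/451; 125/1353 -56/451; 100/369 -4/41]
x' = x̄ + K·y = [67/41, -43/41, 57/41]
P' = (I − K·H)·P̄ = [860/451 224/451 16/41; 224/451 3165/451 -256/123; 16/41 -256/123 404/369]

x' = [67/41, -43/41, 57/41]
P' = [860/451 224/451 16/41; 224/451 3165/451 -256/123; 16/41 -256/123 404/369]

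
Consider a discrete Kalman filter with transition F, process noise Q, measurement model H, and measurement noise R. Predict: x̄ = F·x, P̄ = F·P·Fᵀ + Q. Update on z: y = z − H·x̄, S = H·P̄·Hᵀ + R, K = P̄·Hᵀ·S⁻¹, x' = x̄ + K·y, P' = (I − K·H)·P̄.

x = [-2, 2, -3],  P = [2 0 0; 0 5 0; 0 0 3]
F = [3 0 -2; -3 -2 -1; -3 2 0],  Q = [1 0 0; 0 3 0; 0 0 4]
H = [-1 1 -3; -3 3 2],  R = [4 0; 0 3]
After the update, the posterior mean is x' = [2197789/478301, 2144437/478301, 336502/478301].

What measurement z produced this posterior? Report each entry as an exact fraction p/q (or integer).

z = [-2, 1]

x̄ = F·x = [0, 5, 10]
P̄ = F·P·Fᵀ + Q = [31 -12 -18; -12 44 -2; -18 -2 42]
S = H·P̄·Hᵀ + R = [385 -67; -67 1254]
K = P̄·Hᵀ·S⁻¹ = [2739/478301 -62788/478301; 88736/478301 67294/478301; -129096/478301 43450/478301]
x' − x̄ = [2197789/478301, -247068/478301, -4446508/478301] = K·y
y = (KᵀK)⁻¹·Kᵀ·(x' − x̄) = [23, -34]
z = y + H·x̄ = [23, -34] + [-25, 35] = [-2, 1]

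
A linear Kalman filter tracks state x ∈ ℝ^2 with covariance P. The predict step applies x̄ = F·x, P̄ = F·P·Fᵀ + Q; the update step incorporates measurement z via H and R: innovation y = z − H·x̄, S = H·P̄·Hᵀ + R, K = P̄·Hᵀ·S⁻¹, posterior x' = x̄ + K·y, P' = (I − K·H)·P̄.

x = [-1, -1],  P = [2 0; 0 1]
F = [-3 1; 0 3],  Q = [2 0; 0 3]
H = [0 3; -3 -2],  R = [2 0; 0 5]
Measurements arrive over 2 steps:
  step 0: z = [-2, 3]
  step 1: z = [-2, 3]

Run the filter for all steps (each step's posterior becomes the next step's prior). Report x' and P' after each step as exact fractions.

step 0: x̄ = F·x = [2, -3]
step 0: P̄ = F·P·Fᵀ + Q = [21 3; 3 12]
step 0: y = z − H·x̄ = [7, 3]
step 0: S = H·P̄·Hᵀ + R = [110 -99; -99 278]
step 0: K = P̄·Hᵀ·S⁻¹ = [-4329/20779 -609/1889; 6741/20779 -6/1889]
step 0: x' = x̄ + K·y = [-8842/20779, -15348/20779]
step 0: P' = (I − K·H)·P̄ = [13089/20779 -2886/20779; -2886/20779 4494/20779]
step 1: x̄ = F·x = [11178/20779, -46044/20779]
step 1: P̄ = F·P·Fᵀ + Q = [181169/20779 39456/20779; 39456/20779 102783/20779]
step 1: y = z − H·x̄ = [96574/20779, 3783/20779]
step 1: S = H·P̄·Hᵀ + R = [966605/20779 -971802/20779; -971802/20779 2619020/20779]
step 1: K = P̄·Hᵀ·S⁻¹ = [-7095141/38191412 -23418021/76382824; 2964366/9547853 -161967/19095706]
step 1: x' = x̄ + K·y = [-4160763/10911832, -2112669/2727958]
step 1: P' = (I − K·H)·P̄ = [45336827/76382824 -2365047/19095706; -2365047/19095706 1976244/9547853]

step 0: x' = [-8842/20779, -15348/20779], P' = [13089/20779 -2886/20779; -2886/20779 4494/20779]
step 1: x' = [-4160763/10911832, -2112669/2727958], P' = [45336827/76382824 -2365047/19095706; -2365047/19095706 1976244/9547853]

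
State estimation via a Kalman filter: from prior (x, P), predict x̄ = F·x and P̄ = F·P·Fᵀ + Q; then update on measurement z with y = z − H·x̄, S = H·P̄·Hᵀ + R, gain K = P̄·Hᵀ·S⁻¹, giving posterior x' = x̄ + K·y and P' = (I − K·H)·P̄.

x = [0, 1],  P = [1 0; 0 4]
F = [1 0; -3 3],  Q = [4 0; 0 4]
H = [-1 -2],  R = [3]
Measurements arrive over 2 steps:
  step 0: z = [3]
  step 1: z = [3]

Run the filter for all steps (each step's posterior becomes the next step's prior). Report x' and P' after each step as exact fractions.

step 0: x' = [3/64, -93/64], P' = [959/192 -481/192; -481/192 383/192]
step 1: x' = [-37824/71039, -89361/71039], P' = [390077/71039 -205408/71039; -205408/71039 160736/71039]

step 0: x̄ = F·x = [0, 3]
step 0: P̄ = F·P·Fᵀ + Q = [5 -3; -3 49]
step 0: y = z − H·x̄ = [9]
step 0: S = H·P̄·Hᵀ + R = [192]
step 0: K = P̄·Hᵀ·S⁻¹ = [1/192; -95/192]
step 0: x' = x̄ + K·y = [3/64, -93/64]
step 0: P' = (I − K·H)·P̄ = [959/192 -481/192; -481/192 383/192]
step 1: x̄ = F·x = [3/64, -9/2]
step 1: P̄ = F·P·Fᵀ + Q = [1727/192 -45/2; -45/2 112]
step 1: y = z − H·x̄ = [-381/64]
step 1: S = H·P̄·Hᵀ + R = [71039/192]
step 1: K = P̄·Hᵀ·S⁻¹ = [6913/71039; -38688/71039]
step 1: x' = x̄ + K·y = [-37824/71039, -89361/71039]
step 1: P' = (I − K·H)·P̄ = [390077/71039 -205408/71039; -205408/71039 160736/71039]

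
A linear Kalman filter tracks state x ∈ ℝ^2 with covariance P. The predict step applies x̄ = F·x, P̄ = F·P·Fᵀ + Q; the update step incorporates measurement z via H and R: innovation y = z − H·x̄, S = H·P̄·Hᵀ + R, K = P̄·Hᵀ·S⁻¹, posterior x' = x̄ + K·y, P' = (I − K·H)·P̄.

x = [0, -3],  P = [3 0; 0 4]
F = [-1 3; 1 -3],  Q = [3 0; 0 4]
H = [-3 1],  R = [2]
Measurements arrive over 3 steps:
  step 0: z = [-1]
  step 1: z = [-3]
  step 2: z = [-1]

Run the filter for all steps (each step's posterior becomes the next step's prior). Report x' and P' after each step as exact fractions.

step 0: x̄ = F·x = [-9, 9]
step 0: P̄ = F·P·Fᵀ + Q = [42 -39; -39 43]
step 0: y = z − H·x̄ = [-37]
step 0: S = H·P̄·Hᵀ + R = [657]
step 0: K = P̄·Hᵀ·S⁻¹ = [-55/219; 160/657]
step 0: x' = x̄ + K·y = [64/219, -7/657]
step 0: P' = (I − K·H)·P̄ = [41/73 259/219; 259/219 2651/657]
step 1: x̄ = F·x = [-71/219, 71/219]
step 1: P̄ = F·P·Fᵀ + Q = [2393/73 -2174/73; -2174/73 2466/73]
step 1: y = z − H·x̄ = [-941/219]
step 1: S = H·P̄·Hᵀ + R = [37193/73]
step 1: K = P̄·Hᵀ·S⁻¹ = [-9353/37193; 8988/37193]
step 1: x' = x̄ + K·y = [28130/37193, -79685/111579]
step 1: P' = (I − K·H)·P̄ = [20880/37193 43934/37193; 43934/37193 149778/37193]
step 2: x̄ = F·x = [-107815/37193, 107815/37193]
step 2: P̄ = F·P·Fᵀ + Q = [1216857/37193 -1105278/37193; -1105278/37193 1254050/37193]
step 2: y = z − H·x̄ = [-468453/37193]
step 2: S = H·P̄·Hᵀ + R = [18911817/37193]
step 2: K = P̄·Hᵀ·S⁻¹ = [-1585283/6303939; 4569884/18911817]
step 2: x' = x̄ + K·y = [564366/2101313, -912343/6303939]
step 2: P' = (I − K·H)·P̄ = [1179664/2101313 7446410/6303939; 7446410/6303939 76157458/18911817]

step 0: x' = [64/219, -7/657], P' = [41/73 259/219; 259/219 2651/657]
step 1: x' = [28130/37193, -79685/111579], P' = [20880/37193 43934/37193; 43934/37193 149778/37193]
step 2: x' = [564366/2101313, -912343/6303939], P' = [1179664/2101313 7446410/6303939; 7446410/6303939 76157458/18911817]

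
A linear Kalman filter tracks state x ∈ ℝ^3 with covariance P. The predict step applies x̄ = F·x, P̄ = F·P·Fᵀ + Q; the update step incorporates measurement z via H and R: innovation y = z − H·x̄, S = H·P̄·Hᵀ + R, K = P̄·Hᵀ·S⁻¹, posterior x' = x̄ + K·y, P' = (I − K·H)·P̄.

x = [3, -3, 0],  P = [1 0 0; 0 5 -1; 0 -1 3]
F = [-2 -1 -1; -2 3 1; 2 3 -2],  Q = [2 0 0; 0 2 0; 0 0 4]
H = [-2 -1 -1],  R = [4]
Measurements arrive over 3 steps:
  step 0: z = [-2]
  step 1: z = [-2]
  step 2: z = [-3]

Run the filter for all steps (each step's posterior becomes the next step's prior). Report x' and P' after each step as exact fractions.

step 0: x̄ = F·x = [-3, -15, -3]
step 0: P̄ = F·P·Fᵀ + Q = [12 -10 -12; -10 48 38; -12 38 77]
step 0: y = z − H·x̄ = [-26]
step 0: S = H·P̄·Hᵀ + R = [165]
step 0: K = P̄·Hᵀ·S⁻¹ = [-2/165; -2/5; -91/165]
step 0: x' = x̄ + K·y = [-443/165, -23/5, 1871/165]
step 0: P' = (I − K·H)·P̄ = [1976/165 -54/5 -2162/165; -54/5 108/5 8/5; -2162/165 8/5 4424/165]
step 1: x̄ = F·x = [-226/165, 32/11, -1381/33]
step 1: P̄ = F·P·Fᵀ + Q = [974/165 -76/11 -16/33; -76/11 5090/11 104/11; -16/33 104/11 10216/33]
step 1: y = z − H·x̄ = [-7207/165]
step 1: S = H·P̄·Hᵀ + R = [130226/165]
step 1: K = P̄·Hᵀ·S⁻¹ = [-364/65113; -37815/65113; -26240/65113]
step 1: x' = x̄ + K·y = [-73286/65113, 1841133/65113, -1578749/65113]
step 1: P' = (I − K·H)·P̄ = [382758/65113 -616716/65113 -147344/65113; -616716/65113 12796540/65113 -11411848/65113; -147344/65113 -11411848/65113 11811496/65113]
step 2: x̄ = F·x = [-115812/65113, 4091222/65113, 449175/3427]
step 2: P̄ = F·P·Fᵀ + Q = [389358/65113 -555828/65113 -12988/3427; -555828/65113 68160494/65113 6492964/3427; -12988/3427 6492964/3427 15522456/3427]
step 2: y = z − H·x̄ = [12198584/65113]
step 2: S = H·P̄·Hᵀ + R = [608427274/65113]
step 2: K = P̄·Hᵀ·S⁻¹ = [1706/43459091; -95207577/304213637; -208899718/304213637]
step 2: x' = x̄ + K·y = [-76978076/43459091, 1277899942/304213637, 736831201/304213637]
step 2: P' = (I − K·H)·P̄ = [259872898/43459091 -365993448/43459091 -153759172/43459091; -365993448/43459091 40028663140/304213637 -34523924560/304213637; -153759172/43459091 -34523924560/304213637 37512151840/304213637]

step 0: x' = [-443/165, -23/5, 1871/165], P' = [1976/165 -54/5 -2162/165; -54/5 108/5 8/5; -2162/165 8/5 4424/165]
step 1: x' = [-73286/65113, 1841133/65113, -1578749/65113], P' = [382758/65113 -616716/65113 -147344/65113; -616716/65113 12796540/65113 -11411848/65113; -147344/65113 -11411848/65113 11811496/65113]
step 2: x' = [-76978076/43459091, 1277899942/304213637, 736831201/304213637], P' = [259872898/43459091 -365993448/43459091 -153759172/43459091; -365993448/43459091 40028663140/304213637 -34523924560/304213637; -153759172/43459091 -34523924560/304213637 37512151840/304213637]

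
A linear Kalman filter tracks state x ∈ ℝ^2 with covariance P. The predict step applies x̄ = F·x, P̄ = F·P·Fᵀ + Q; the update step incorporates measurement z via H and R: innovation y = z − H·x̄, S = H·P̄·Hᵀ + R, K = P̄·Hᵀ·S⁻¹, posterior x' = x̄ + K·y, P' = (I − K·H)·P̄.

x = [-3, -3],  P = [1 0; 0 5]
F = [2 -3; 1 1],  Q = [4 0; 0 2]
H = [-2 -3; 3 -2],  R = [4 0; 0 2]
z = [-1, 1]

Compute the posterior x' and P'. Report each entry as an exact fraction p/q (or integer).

x' = [12289/46019, -9881/46019]
P' = [9094/46019 2956/46019; 2956/46019 11284/46019]

x̄ = F·x = [3, -6]
P̄ = F·P·Fᵀ + Q = [53 -13; -13 8]
y = z − H·x̄ = [-13, -20]
S = H·P̄·Hᵀ + R = [132 -205; -205 667]
K = P̄·Hᵀ·S⁻¹ = [-6764/46019 10685/46019; -9941/46019 -6850/46019]
x' = x̄ + K·y = [12289/46019, -9881/46019]
P' = (I − K·H)·P̄ = [9094/46019 2956/46019; 2956/46019 11284/46019]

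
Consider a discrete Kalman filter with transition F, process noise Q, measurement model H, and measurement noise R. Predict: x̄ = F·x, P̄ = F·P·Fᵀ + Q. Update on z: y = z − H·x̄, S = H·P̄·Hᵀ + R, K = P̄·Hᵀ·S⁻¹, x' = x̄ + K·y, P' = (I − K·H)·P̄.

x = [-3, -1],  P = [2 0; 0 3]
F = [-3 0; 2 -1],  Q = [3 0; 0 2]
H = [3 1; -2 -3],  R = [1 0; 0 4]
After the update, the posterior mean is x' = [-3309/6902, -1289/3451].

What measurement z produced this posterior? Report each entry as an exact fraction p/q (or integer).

x̄ = F·x = [9, -5]
P̄ = F·P·Fᵀ + Q = [21 -12; -12 13]
S = H·P̄·Hᵀ + R = [131 -33; -33 61]
K = P̄·Hᵀ·S⁻¹ = [2913/6902 897/6902; -949/3451 -1362/3451]
x' − x̄ = [-65427/6902, 15966/3451] = K·y
y = (KᵀK)⁻¹·Kᵀ·(x' − x̄) = [-24, 5]
z = y + H·x̄ = [-24, 5] + [22, -3] = [-2, 2]

z = [-2, 2]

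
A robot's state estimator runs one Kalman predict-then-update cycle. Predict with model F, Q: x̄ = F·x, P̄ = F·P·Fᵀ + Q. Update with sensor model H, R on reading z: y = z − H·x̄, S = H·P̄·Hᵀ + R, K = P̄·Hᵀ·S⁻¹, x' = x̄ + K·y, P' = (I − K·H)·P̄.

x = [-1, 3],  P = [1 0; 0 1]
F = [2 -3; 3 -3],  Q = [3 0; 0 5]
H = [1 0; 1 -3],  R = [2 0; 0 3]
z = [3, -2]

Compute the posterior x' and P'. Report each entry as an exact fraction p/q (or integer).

x̄ = F·x = [-11, -12]
P̄ = F·P·Fᵀ + Q = [16 15; 15 23]
y = z − H·x̄ = [14, -27]
S = H·P̄·Hᵀ + R = [18 -29; -29 136]
K = P̄·Hᵀ·S⁻¹ = [1335/1607 -58/1607; 474/1607 -537/1607]
x' = x̄ + K·y = [2579/1607, 1851/1607]
P' = (I − K·H)·P̄ = [2670/1607 948/1607; 948/1607 853/1607]

x' = [2579/1607, 1851/1607]
P' = [2670/1607 948/1607; 948/1607 853/1607]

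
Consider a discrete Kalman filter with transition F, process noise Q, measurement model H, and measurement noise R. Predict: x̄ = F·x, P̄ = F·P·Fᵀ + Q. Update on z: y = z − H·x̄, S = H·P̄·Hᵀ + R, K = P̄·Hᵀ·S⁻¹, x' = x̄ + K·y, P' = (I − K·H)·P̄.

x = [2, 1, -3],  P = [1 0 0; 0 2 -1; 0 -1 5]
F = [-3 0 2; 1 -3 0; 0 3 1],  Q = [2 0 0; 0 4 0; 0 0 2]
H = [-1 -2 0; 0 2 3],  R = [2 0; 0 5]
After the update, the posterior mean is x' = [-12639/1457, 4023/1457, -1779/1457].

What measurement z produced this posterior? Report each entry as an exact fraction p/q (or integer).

x̄ = F·x = [-12, -1, 0]
P̄ = F·P·Fᵀ + Q = [31 3 4; 3 23 -15; 4 -15 19]
S = H·P̄·Hᵀ + R = [137 -20; -20 88]
K = P̄·Hᵀ·S⁻¹ = [-362/1457 863/5828; -1073/2914 -843/11656; 707/2914 4219/11656]
x' − x̄ = [4845/1457, 5480/1457, -1779/1457] = K·y
y = (KᵀK)⁻¹·Kᵀ·(x' − x̄) = [-11, 4]
z = y + H·x̄ = [-11, 4] + [14, -2] = [3, 2]

z = [3, 2]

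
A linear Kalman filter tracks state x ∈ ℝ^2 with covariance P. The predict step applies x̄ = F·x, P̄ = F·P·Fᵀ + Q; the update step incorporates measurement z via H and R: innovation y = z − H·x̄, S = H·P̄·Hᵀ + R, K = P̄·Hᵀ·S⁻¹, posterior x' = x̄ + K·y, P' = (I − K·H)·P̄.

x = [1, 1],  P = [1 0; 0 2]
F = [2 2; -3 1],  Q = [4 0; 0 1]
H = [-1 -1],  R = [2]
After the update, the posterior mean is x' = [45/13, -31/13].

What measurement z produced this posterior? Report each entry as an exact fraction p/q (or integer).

x̄ = F·x = [4, -2]
P̄ = F·P·Fᵀ + Q = [16 -2; -2 12]
S = H·P̄·Hᵀ + R = [26]
K = P̄·Hᵀ·S⁻¹ = [-7/13; -5/13]
x' − x̄ = [-7/13, -5/13] = K·y
y = (KᵀK)⁻¹·Kᵀ·(x' − x̄) = [1]
z = y + H·x̄ = [1] + [-2] = [-1]

z = [-1]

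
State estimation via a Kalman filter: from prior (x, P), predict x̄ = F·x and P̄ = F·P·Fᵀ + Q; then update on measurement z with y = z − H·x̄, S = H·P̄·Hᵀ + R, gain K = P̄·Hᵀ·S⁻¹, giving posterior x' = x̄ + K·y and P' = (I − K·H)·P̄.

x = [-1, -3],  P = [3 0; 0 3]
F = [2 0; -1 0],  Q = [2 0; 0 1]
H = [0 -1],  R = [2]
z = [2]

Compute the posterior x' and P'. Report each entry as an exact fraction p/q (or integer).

x̄ = F·x = [-2, 1]
P̄ = F·P·Fᵀ + Q = [14 -6; -6 4]
y = z − H·x̄ = [3]
S = H·P̄·Hᵀ + R = [6]
K = P̄·Hᵀ·S⁻¹ = [1; -2/3]
x' = x̄ + K·y = [1, -1]
P' = (I − K·H)·P̄ = [8 -2; -2 4/3]

x' = [1, -1]
P' = [8 -2; -2 4/3]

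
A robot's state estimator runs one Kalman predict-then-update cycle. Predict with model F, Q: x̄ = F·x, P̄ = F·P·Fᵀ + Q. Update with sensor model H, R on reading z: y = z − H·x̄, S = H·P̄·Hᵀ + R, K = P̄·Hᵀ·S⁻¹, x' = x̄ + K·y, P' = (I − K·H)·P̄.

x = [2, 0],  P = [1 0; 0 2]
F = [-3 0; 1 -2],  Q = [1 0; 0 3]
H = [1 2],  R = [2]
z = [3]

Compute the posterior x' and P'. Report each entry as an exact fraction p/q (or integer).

x̄ = F·x = [-6, 2]
P̄ = F·P·Fᵀ + Q = [10 -3; -3 12]
y = z − H·x̄ = [5]
S = H·P̄·Hᵀ + R = [48]
K = P̄·Hᵀ·S⁻¹ = [1/12; 7/16]
x' = x̄ + K·y = [-67/12, 67/16]
P' = (I − K·H)·P̄ = [29/3 -19/4; -19/4 45/16]

x' = [-67/12, 67/16]
P' = [29/3 -19/4; -19/4 45/16]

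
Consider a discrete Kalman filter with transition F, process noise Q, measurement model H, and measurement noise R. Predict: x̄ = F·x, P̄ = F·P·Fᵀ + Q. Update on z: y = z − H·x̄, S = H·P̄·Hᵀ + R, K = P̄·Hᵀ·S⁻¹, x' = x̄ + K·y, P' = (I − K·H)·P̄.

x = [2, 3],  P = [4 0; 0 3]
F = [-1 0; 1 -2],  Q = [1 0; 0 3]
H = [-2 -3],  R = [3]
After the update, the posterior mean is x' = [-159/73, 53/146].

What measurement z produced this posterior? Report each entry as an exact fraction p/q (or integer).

x̄ = F·x = [-2, -4]
P̄ = F·P·Fᵀ + Q = [5 -4; -4 19]
S = H·P̄·Hᵀ + R = [146]
K = P̄·Hᵀ·S⁻¹ = [1/73; -49/146]
x' − x̄ = [-13/73, 637/146] = K·y
y = (KᵀK)⁻¹·Kᵀ·(x' − x̄) = [-13]
z = y + H·x̄ = [-13] + [16] = [3]

z = [3]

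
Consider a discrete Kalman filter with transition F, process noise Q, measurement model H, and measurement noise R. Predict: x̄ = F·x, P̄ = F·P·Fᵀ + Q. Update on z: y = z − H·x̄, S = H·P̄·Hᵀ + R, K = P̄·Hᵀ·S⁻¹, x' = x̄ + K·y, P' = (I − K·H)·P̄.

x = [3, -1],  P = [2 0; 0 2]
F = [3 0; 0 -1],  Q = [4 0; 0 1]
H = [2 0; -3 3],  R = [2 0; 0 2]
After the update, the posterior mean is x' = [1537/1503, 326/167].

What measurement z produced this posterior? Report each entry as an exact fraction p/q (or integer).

z = [2, 3]

x̄ = F·x = [9, 1]
P̄ = F·P·Fᵀ + Q = [22 0; 0 3]
S = H·P̄·Hᵀ + R = [90 -132; -132 227]
K = P̄·Hᵀ·S⁻¹ = [638/1503 -22/501; 66/167 45/167]
x' − x̄ = [-11990/1503, 159/167] = K·y
y = (KᵀK)⁻¹·Kᵀ·(x' − x̄) = [-16, 27]
z = y + H·x̄ = [-16, 27] + [18, -24] = [2, 3]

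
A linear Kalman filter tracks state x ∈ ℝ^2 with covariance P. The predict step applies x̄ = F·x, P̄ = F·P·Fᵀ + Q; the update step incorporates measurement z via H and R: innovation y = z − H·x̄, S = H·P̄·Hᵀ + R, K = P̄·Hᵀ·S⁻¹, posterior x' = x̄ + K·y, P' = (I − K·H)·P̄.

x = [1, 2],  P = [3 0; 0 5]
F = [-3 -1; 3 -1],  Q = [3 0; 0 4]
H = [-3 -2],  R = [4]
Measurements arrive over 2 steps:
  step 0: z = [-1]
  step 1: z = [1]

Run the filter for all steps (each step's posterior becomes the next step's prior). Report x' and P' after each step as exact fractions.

step 0: x' = [-141/199, 283/199], P' = [3244/199 -4744/199; -4744/199 7128/199]
step 1: x' = [-22415/74429, -5178/74429], P' = [1393572/74429 -2127888/74429; -2127888/74429 3321760/74429]

step 0: x̄ = F·x = [-5, 1]
step 0: P̄ = F·P·Fᵀ + Q = [35 -22; -22 36]
step 0: y = z − H·x̄ = [-14]
step 0: S = H·P̄·Hᵀ + R = [199]
step 0: K = P̄·Hᵀ·S⁻¹ = [-61/199; -6/199]
step 0: x' = x̄ + K·y = [-141/199, 283/199]
step 0: P' = (I − K·H)·P̄ = [3244/199 -4744/199; -4744/199 7128/199]
step 1: x̄ = F·x = [140/199, -706/199]
step 1: P̄ = F·P·Fᵀ + Q = [8457/199 -22068/199; -22068/199 65584/199]
step 1: y = z − H·x̄ = [-793/199]
step 1: S = H·P̄·Hᵀ + R = [74429/199]
step 1: K = P̄·Hᵀ·S⁻¹ = [18765/74429; -64964/74429]
step 1: x' = x̄ + K·y = [-22415/74429, -5178/74429]
step 1: P' = (I − K·H)·P̄ = [1393572/74429 -2127888/74429; -2127888/74429 3321760/74429]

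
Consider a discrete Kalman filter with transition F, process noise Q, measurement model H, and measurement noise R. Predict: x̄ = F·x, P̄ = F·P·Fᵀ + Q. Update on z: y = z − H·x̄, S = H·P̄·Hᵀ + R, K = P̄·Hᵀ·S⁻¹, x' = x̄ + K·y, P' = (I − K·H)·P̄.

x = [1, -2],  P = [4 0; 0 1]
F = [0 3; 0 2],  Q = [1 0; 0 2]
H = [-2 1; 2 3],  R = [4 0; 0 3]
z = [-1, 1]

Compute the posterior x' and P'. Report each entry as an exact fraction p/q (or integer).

x' = [247/1139, 97/1139]
P' = [528/1139 -180/1139; -180/1139 372/1139]

x̄ = F·x = [-6, -4]
P̄ = F·P·Fᵀ + Q = [10 6; 6 6]
y = z − H·x̄ = [-9, 25]
S = H·P̄·Hᵀ + R = [26 -46; -46 169]
K = P̄·Hᵀ·S⁻¹ = [-309/1139 172/1139; 183/1139 252/1139]
x' = x̄ + K·y = [247/1139, 97/1139]
P' = (I − K·H)·P̄ = [528/1139 -180/1139; -180/1139 372/1139]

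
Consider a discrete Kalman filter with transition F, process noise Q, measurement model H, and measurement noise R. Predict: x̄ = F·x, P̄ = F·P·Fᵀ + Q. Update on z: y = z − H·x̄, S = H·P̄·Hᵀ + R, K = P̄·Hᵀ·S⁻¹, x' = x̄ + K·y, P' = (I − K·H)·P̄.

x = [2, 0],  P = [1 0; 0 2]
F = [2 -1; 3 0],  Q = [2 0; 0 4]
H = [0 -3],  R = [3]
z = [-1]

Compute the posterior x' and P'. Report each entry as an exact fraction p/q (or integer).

x̄ = F·x = [4, 6]
P̄ = F·P·Fᵀ + Q = [8 6; 6 13]
y = z − H·x̄ = [17]
S = H·P̄·Hᵀ + R = [120]
K = P̄·Hᵀ·S⁻¹ = [-3/20; -13/40]
x' = x̄ + K·y = [29/20, 19/40]
P' = (I − K·H)·P̄ = [53/10 3/20; 3/20 13/40]

x' = [29/20, 19/40]
P' = [53/10 3/20; 3/20 13/40]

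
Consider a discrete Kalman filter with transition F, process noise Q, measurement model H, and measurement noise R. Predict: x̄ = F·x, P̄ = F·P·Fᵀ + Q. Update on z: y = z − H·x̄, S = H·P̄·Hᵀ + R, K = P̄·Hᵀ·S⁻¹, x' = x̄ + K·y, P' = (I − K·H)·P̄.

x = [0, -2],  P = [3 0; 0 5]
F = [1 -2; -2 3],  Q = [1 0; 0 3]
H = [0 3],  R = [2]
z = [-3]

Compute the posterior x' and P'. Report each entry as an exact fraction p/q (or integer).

x̄ = F·x = [4, -6]
P̄ = F·P·Fᵀ + Q = [24 -36; -36 60]
y = z − H·x̄ = [15]
S = H·P̄·Hᵀ + R = [542]
K = P̄·Hᵀ·S⁻¹ = [-54/271; 90/271]
x' = x̄ + K·y = [274/271, -276/271]
P' = (I − K·H)·P̄ = [672/271 -36/271; -36/271 60/271]

x' = [274/271, -276/271]
P' = [672/271 -36/271; -36/271 60/271]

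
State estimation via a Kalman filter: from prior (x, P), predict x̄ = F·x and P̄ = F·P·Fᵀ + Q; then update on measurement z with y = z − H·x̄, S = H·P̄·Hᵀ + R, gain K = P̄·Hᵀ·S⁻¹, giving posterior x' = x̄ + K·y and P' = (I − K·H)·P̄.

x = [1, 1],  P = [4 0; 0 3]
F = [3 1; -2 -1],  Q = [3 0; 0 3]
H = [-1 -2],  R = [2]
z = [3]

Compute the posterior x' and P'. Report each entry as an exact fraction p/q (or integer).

x̄ = F·x = [4, -3]
P̄ = F·P·Fᵀ + Q = [42 -27; -27 22]
y = z − H·x̄ = [1]
S = H·P̄·Hᵀ + R = [24]
K = P̄·Hᵀ·S⁻¹ = [1/2; -17/24]
x' = x̄ + K·y = [9/2, -89/24]
P' = (I − K·H)·P̄ = [36 -37/2; -37/2 239/24]

x' = [9/2, -89/24]
P' = [36 -37/2; -37/2 239/24]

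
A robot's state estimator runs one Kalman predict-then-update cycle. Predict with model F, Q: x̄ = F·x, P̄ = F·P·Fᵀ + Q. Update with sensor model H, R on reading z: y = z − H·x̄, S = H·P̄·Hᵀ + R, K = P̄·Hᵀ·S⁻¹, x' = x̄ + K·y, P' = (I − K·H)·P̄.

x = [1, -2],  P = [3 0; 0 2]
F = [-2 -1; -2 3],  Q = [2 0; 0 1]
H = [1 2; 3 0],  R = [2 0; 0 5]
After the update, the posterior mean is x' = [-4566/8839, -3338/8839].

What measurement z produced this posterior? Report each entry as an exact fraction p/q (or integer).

z = [-1, -2]

x̄ = F·x = [0, -8]
P̄ = F·P·Fᵀ + Q = [16 6; 6 31]
S = H·P̄·Hᵀ + R = [166 84; 84 149]
K = P̄·Hᵀ·S⁻¹ = [70/8839 2808/8839; 4310/8839 -1362/8839]
x' − x̄ = [-4566/8839, 67374/8839] = K·y
y = (KᵀK)⁻¹·Kᵀ·(x' − x̄) = [15, -2]
z = y + H·x̄ = [15, -2] + [-16, 0] = [-1, -2]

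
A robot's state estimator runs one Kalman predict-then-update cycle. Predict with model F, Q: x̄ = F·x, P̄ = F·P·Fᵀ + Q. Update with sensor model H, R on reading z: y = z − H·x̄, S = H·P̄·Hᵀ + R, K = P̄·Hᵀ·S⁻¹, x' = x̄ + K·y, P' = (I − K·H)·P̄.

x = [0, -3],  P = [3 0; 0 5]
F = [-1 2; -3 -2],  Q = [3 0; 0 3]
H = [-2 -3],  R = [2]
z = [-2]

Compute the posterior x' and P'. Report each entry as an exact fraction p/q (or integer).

x' = [-655/106, 254/53]
P' = [10663/424 -887/53; -887/53 602/53]

x̄ = F·x = [-6, 6]
P̄ = F·P·Fᵀ + Q = [26 -11; -11 50]
y = z − H·x̄ = [4]
S = H·P̄·Hᵀ + R = [424]
K = P̄·Hᵀ·S⁻¹ = [-19/424; -16/53]
x' = x̄ + K·y = [-655/106, 254/53]
P' = (I − K·H)·P̄ = [10663/424 -887/53; -887/53 602/53]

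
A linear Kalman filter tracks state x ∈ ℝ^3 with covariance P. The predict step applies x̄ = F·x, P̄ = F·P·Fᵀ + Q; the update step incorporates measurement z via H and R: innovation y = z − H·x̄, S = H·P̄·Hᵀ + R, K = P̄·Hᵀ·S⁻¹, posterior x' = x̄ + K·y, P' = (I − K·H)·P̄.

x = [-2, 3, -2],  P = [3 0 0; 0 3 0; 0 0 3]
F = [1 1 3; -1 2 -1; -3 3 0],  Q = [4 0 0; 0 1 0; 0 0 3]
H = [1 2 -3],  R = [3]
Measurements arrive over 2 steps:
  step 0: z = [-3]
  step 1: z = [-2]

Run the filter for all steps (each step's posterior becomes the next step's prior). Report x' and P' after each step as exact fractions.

step 0: x' = [-730/281, 1487/281, 1056/281], P' = [9772/281 -461/281 2925/281; -461/281 2938/281 1854/281; 2925/281 1854/281 2328/281]
step 1: x' = [7485890/373447, 1205281/373447, 3552867/373447], P' = [110246731/746894 20467879/746894 25134372/373447; 20467879/746894 6699145/746894 5708295/373447; 25134372/373447 5708295/373447 12329715/373447]

step 0: x̄ = F·x = [-5, 10, 15]
step 0: P̄ = F·P·Fᵀ + Q = [37 -6 0; -6 19 27; 0 27 57]
step 0: y = z − H·x̄ = [27]
step 0: S = H·P̄·Hᵀ + R = [281]
step 0: K = P̄·Hᵀ·S⁻¹ = [25/281; -49/281; -117/281]
step 0: x' = x̄ + K·y = [-730/281, 1487/281, 1056/281]
step 0: P' = (I − K·H)·P̄ = [9772/281 -461/281 2925/281; -461/281 2938/281 1854/281; 2925/281 1854/281 2328/281]
step 1: x̄ = F·x = [3925/281, 2648/281, 6651/281]
step 1: P̄ = F·P·Fᵀ + Q = [62538/281 -13771/281 -30141/281; -13771/281 24411/281 54306/281; -30141/281 54306/281 123531/281]
step 1: y = z − H·x̄ = [10170/281]
step 1: S = H·P̄·Hᵀ + R = [746894/281]
step 1: K = P̄·Hᵀ·S⁻¹ = [125419/746894; -127867/746894; -146061/373447]
step 1: x' = x̄ + K·y = [7485890/373447, 1205281/373447, 3552867/373447]
step 1: P' = (I − K·H)·P̄ = [110246731/746894 20467879/746894 25134372/373447; 20467879/746894 6699145/746894 5708295/373447; 25134372/373447 5708295/373447 12329715/373447]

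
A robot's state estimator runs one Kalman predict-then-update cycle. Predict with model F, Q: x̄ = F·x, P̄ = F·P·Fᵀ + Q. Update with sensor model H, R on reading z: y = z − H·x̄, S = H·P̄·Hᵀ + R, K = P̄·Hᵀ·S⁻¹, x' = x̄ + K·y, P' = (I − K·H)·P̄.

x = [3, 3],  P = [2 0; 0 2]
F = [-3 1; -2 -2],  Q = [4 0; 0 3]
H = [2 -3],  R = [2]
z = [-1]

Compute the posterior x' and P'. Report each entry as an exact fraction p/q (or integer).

x' = [-1638/173, -1051/173]
P' = [3576/173 2368/173; 2368/173 1606/173]

x̄ = F·x = [-6, -12]
P̄ = F·P·Fᵀ + Q = [24 8; 8 19]
y = z − H·x̄ = [-25]
S = H·P̄·Hᵀ + R = [173]
K = P̄·Hᵀ·S⁻¹ = [24/173; -41/173]
x' = x̄ + K·y = [-1638/173, -1051/173]
P' = (I − K·H)·P̄ = [3576/173 2368/173; 2368/173 1606/173]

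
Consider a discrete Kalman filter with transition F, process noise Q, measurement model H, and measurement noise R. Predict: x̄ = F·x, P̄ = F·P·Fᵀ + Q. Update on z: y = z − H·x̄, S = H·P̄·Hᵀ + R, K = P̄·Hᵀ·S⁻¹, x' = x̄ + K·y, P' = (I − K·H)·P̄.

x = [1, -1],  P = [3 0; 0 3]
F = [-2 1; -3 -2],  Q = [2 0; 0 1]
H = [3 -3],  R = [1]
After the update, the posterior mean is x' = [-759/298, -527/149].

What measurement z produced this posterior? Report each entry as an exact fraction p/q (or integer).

x̄ = F·x = [-3, -1]
P̄ = F·P·Fᵀ + Q = [17 12; 12 40]
S = H·P̄·Hᵀ + R = [298]
K = P̄·Hᵀ·S⁻¹ = [15/298; -42/149]
x' − x̄ = [135/298, -378/149] = K·y
y = (KᵀK)⁻¹·Kᵀ·(x' − x̄) = [9]
z = y + H·x̄ = [9] + [-6] = [3]

z = [3]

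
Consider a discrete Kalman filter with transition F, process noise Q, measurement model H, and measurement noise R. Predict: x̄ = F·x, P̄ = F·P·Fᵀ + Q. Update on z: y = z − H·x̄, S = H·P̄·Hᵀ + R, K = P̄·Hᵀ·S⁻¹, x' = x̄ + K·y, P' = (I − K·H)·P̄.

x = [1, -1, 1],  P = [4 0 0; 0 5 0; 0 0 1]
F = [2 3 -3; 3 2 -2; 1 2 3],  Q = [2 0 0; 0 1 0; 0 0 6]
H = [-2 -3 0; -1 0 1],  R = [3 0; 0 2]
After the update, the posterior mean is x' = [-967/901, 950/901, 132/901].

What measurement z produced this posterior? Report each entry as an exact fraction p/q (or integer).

x̄ = F·x = [-4, -1, 2]
P̄ = F·P·Fᵀ + Q = [72 60 29; 60 61 26; 29 26 39]
S = H·P̄·Hᵀ + R = [1560 188; 188 55]
K = P̄·Hᵀ·S⁻¹ = [-1217/6307 -771/6307; -10273/50456 981/12614; -1170/6307 5146/6307]
x' − x̄ = [2637/901, 1851/901, -1670/901] = K·y
y = (KᵀK)⁻¹·Kᵀ·(x' − x̄) = [-12, -5]
z = y + H·x̄ = [-12, -5] + [11, 6] = [-1, 1]

z = [-1, 1]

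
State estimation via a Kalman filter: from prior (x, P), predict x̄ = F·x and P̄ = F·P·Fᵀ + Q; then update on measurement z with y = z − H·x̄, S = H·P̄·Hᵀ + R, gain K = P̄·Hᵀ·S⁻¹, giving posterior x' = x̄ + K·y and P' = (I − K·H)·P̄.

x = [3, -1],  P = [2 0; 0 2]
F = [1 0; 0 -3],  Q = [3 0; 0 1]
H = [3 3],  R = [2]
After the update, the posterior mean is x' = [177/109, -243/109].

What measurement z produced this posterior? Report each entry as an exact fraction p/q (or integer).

x̄ = F·x = [3, 3]
P̄ = F·P·Fᵀ + Q = [5 0; 0 19]
S = H·P̄·Hᵀ + R = [218]
K = P̄·Hᵀ·S⁻¹ = [15/218; 57/218]
x' − x̄ = [-150/109, -570/109] = K·y
y = (KᵀK)⁻¹·Kᵀ·(x' − x̄) = [-20]
z = y + H·x̄ = [-20] + [18] = [-2]

z = [-2]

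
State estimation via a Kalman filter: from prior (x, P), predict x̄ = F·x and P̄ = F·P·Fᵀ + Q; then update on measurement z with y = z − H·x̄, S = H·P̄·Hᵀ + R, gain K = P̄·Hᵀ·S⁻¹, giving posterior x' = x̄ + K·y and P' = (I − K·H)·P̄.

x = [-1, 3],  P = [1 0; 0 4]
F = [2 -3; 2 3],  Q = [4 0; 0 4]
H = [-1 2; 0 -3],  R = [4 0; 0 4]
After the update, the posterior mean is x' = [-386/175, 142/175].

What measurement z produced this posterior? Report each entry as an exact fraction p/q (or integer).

z = [3, -3]

x̄ = F·x = [-11, 7]
P̄ = F·P·Fᵀ + Q = [44 -32; -32 44]
S = H·P̄·Hᵀ + R = [352 -360; -360 400]
K = P̄·Hᵀ·S⁻¹ = [-27/35 -159/350; 3/70 -51/175]
x' − x̄ = [1539/175, -1083/175] = K·y
y = (KᵀK)⁻¹·Kᵀ·(x' − x̄) = [-22, 18]
z = y + H·x̄ = [-22, 18] + [25, -21] = [3, -3]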